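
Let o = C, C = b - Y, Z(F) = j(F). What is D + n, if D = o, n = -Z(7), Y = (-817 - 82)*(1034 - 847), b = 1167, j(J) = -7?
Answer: 169287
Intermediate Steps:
Y = -168113 (Y = -899*187 = -168113)
Z(F) = -7
C = 169280 (C = 1167 - 1*(-168113) = 1167 + 168113 = 169280)
n = 7 (n = -1*(-7) = 7)
o = 169280
D = 169280
D + n = 169280 + 7 = 169287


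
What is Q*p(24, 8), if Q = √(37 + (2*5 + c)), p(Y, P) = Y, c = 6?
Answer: 24*√53 ≈ 174.72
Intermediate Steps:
Q = √53 (Q = √(37 + (2*5 + 6)) = √(37 + (10 + 6)) = √(37 + 16) = √53 ≈ 7.2801)
Q*p(24, 8) = √53*24 = 24*√53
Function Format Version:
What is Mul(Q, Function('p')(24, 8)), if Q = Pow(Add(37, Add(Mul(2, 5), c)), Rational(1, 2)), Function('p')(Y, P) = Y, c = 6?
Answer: Mul(24, Pow(53, Rational(1, 2))) ≈ 174.72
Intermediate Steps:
Q = Pow(53, Rational(1, 2)) (Q = Pow(Add(37, Add(Mul(2, 5), 6)), Rational(1, 2)) = Pow(Add(37, Add(10, 6)), Rational(1, 2)) = Pow(Add(37, 16), Rational(1, 2)) = Pow(53, Rational(1, 2)) ≈ 7.2801)
Mul(Q, Function('p')(24, 8)) = Mul(Pow(53, Rational(1, 2)), 24) = Mul(24, Pow(53, Rational(1, 2)))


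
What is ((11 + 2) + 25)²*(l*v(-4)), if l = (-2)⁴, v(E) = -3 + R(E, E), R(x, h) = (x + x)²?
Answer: 1409344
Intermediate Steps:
R(x, h) = 4*x² (R(x, h) = (2*x)² = 4*x²)
v(E) = -3 + 4*E²
l = 16
((11 + 2) + 25)²*(l*v(-4)) = ((11 + 2) + 25)²*(16*(-3 + 4*(-4)²)) = (13 + 25)²*(16*(-3 + 4*16)) = 38²*(16*(-3 + 64)) = 1444*(16*61) = 1444*976 = 1409344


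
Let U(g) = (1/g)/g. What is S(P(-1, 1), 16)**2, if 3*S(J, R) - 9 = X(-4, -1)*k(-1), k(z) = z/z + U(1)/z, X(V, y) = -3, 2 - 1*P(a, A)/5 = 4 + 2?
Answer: 9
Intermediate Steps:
P(a, A) = -20 (P(a, A) = 10 - 5*(4 + 2) = 10 - 5*6 = 10 - 30 = -20)
U(g) = g**(-2) (U(g) = 1/(g*g) = g**(-2))
k(z) = 1 + 1/z (k(z) = z/z + 1/(1**2*z) = 1 + 1/z)
S(J, R) = 3 (S(J, R) = 3 + (-3*(1 - 1)/(-1))/3 = 3 + (-(-3)*0)/3 = 3 + (-3*0)/3 = 3 + (1/3)*0 = 3 + 0 = 3)
S(P(-1, 1), 16)**2 = 3**2 = 9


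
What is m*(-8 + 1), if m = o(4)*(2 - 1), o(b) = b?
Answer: -28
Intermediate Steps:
m = 4 (m = 4*(2 - 1) = 4*1 = 4)
m*(-8 + 1) = 4*(-8 + 1) = 4*(-7) = -28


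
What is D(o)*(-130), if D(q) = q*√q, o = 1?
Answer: -130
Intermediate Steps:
D(q) = q^(3/2)
D(o)*(-130) = 1^(3/2)*(-130) = 1*(-130) = -130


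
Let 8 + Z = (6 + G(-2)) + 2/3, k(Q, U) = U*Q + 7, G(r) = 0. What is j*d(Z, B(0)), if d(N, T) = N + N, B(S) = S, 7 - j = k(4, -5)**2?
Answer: 432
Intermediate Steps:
k(Q, U) = 7 + Q*U (k(Q, U) = Q*U + 7 = 7 + Q*U)
j = -162 (j = 7 - (7 + 4*(-5))**2 = 7 - (7 - 20)**2 = 7 - 1*(-13)**2 = 7 - 1*169 = 7 - 169 = -162)
Z = -4/3 (Z = -8 + ((6 + 0) + 2/3) = -8 + (6 + 2*(1/3)) = -8 + (6 + 2/3) = -8 + 20/3 = -4/3 ≈ -1.3333)
d(N, T) = 2*N
j*d(Z, B(0)) = -324*(-4)/3 = -162*(-8/3) = 432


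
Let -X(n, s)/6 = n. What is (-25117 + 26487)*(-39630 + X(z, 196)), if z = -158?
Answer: -52994340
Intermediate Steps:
X(n, s) = -6*n
(-25117 + 26487)*(-39630 + X(z, 196)) = (-25117 + 26487)*(-39630 - 6*(-158)) = 1370*(-39630 + 948) = 1370*(-38682) = -52994340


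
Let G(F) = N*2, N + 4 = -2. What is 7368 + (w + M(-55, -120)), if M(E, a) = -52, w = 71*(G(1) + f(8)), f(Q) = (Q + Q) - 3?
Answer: 7387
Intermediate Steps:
N = -6 (N = -4 - 2 = -6)
f(Q) = -3 + 2*Q (f(Q) = 2*Q - 3 = -3 + 2*Q)
G(F) = -12 (G(F) = -6*2 = -12)
w = 71 (w = 71*(-12 + (-3 + 2*8)) = 71*(-12 + (-3 + 16)) = 71*(-12 + 13) = 71*1 = 71)
7368 + (w + M(-55, -120)) = 7368 + (71 - 52) = 7368 + 19 = 7387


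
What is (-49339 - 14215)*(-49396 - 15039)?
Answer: 4095101990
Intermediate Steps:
(-49339 - 14215)*(-49396 - 15039) = -63554*(-64435) = 4095101990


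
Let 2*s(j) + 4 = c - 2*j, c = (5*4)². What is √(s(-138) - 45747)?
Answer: I*√45411 ≈ 213.1*I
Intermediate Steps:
c = 400 (c = 20² = 400)
s(j) = 198 - j (s(j) = -2 + (400 - 2*j)/2 = -2 + (200 - j) = 198 - j)
√(s(-138) - 45747) = √((198 - 1*(-138)) - 45747) = √((198 + 138) - 45747) = √(336 - 45747) = √(-45411) = I*√45411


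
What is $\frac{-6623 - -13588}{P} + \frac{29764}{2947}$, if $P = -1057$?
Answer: $\frac{223157}{63571} \approx 3.5104$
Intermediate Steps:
$\frac{-6623 - -13588}{P} + \frac{29764}{2947} = \frac{-6623 - -13588}{-1057} + \frac{29764}{2947} = \left(-6623 + 13588\right) \left(- \frac{1}{1057}\right) + 29764 \cdot \frac{1}{2947} = 6965 \left(- \frac{1}{1057}\right) + \frac{4252}{421} = - \frac{995}{151} + \frac{4252}{421} = \frac{223157}{63571}$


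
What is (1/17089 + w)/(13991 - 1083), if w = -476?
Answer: -8134363/220584812 ≈ -0.036876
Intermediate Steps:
(1/17089 + w)/(13991 - 1083) = (1/17089 - 476)/(13991 - 1083) = (1/17089 - 476)/12908 = -8134363/17089*1/12908 = -8134363/220584812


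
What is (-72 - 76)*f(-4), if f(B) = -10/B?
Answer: -370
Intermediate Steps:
(-72 - 76)*f(-4) = (-72 - 76)*(-10/(-4)) = -(-1480)*(-1)/4 = -148*5/2 = -370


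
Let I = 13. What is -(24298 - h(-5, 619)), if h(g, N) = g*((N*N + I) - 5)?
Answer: -1940143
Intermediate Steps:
h(g, N) = g*(8 + N**2) (h(g, N) = g*((N*N + 13) - 5) = g*((N**2 + 13) - 5) = g*((13 + N**2) - 5) = g*(8 + N**2))
-(24298 - h(-5, 619)) = -(24298 - (-5)*(8 + 619**2)) = -(24298 - (-5)*(8 + 383161)) = -(24298 - (-5)*383169) = -(24298 - 1*(-1915845)) = -(24298 + 1915845) = -1*1940143 = -1940143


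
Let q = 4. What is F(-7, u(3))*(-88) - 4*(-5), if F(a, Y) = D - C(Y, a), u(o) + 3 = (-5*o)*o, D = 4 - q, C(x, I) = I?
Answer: -596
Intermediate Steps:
D = 0 (D = 4 - 1*4 = 4 - 4 = 0)
u(o) = -3 - 5*o² (u(o) = -3 + (-5*o)*o = -3 - 5*o²)
F(a, Y) = -a (F(a, Y) = 0 - a = -a)
F(-7, u(3))*(-88) - 4*(-5) = -1*(-7)*(-88) - 4*(-5) = 7*(-88) + 20 = -616 + 20 = -596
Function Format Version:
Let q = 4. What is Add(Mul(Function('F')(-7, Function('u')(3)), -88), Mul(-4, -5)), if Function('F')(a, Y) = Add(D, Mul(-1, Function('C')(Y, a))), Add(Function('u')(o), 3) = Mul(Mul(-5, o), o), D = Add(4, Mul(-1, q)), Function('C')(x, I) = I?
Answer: -596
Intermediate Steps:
D = 0 (D = Add(4, Mul(-1, 4)) = Add(4, -4) = 0)
Function('u')(o) = Add(-3, Mul(-5, Pow(o, 2))) (Function('u')(o) = Add(-3, Mul(Mul(-5, o), o)) = Add(-3, Mul(-5, Pow(o, 2))))
Function('F')(a, Y) = Mul(-1, a) (Function('F')(a, Y) = Add(0, Mul(-1, a)) = Mul(-1, a))
Add(Mul(Function('F')(-7, Function('u')(3)), -88), Mul(-4, -5)) = Add(Mul(Mul(-1, -7), -88), Mul(-4, -5)) = Add(Mul(7, -88), 20) = Add(-616, 20) = -596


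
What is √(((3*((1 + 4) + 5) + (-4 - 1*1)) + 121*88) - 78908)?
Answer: I*√68235 ≈ 261.22*I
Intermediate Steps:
√(((3*((1 + 4) + 5) + (-4 - 1*1)) + 121*88) - 78908) = √(((3*(5 + 5) + (-4 - 1)) + 10648) - 78908) = √(((3*10 - 5) + 10648) - 78908) = √(((30 - 5) + 10648) - 78908) = √((25 + 10648) - 78908) = √(10673 - 78908) = √(-68235) = I*√68235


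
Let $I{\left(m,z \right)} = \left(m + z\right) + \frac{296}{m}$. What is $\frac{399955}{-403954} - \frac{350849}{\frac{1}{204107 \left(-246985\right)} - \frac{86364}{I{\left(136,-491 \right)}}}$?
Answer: $- \frac{21441590328708877324938435}{14948997356543223665974} \approx -1434.3$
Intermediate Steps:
$I{\left(m,z \right)} = m + z + \frac{296}{m}$
$\frac{399955}{-403954} - \frac{350849}{\frac{1}{204107 \left(-246985\right)} - \frac{86364}{I{\left(136,-491 \right)}}} = \frac{399955}{-403954} - \frac{350849}{\frac{1}{204107 \left(-246985\right)} - \frac{86364}{136 - 491 + \frac{296}{136}}} = 399955 \left(- \frac{1}{403954}\right) - \frac{350849}{\frac{1}{204107} \left(- \frac{1}{246985}\right) - \frac{86364}{136 - 491 + 296 \cdot \frac{1}{136}}} = - \frac{399955}{403954} - \frac{350849}{- \frac{1}{50411367395} - \frac{86364}{136 - 491 + \frac{37}{17}}} = - \frac{399955}{403954} - \frac{350849}{- \frac{1}{50411367395} - \frac{86364}{- \frac{5998}{17}}} = - \frac{399955}{403954} - \frac{350849}{- \frac{1}{50411367395} - - \frac{734094}{2999}} = - \frac{399955}{403954} - \frac{350849}{- \frac{1}{50411367395} + \frac{734094}{2999}} = - \frac{399955}{403954} - \frac{350849}{\frac{37006682336462131}{151183690817605}} = - \frac{399955}{403954} - \frac{53042646739665896645}{37006682336462131} = - \frac{21441590328708877324938435}{14948997356543223665974}$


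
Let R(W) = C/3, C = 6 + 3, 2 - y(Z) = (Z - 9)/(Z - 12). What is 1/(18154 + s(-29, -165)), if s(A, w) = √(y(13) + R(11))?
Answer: 1/18155 ≈ 5.5081e-5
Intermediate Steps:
y(Z) = 2 - (-9 + Z)/(-12 + Z) (y(Z) = 2 - (Z - 9)/(Z - 12) = 2 - (-9 + Z)/(-12 + Z))
C = 9
R(W) = 3 (R(W) = 9/3 = 9*(⅓) = 3)
s(A, w) = 1 (s(A, w) = √((-15 + 13)/(-12 + 13) + 3) = √(-2/1 + 3) = √(1*(-2) + 3) = √(-2 + 3) = √1 = 1)
1/(18154 + s(-29, -165)) = 1/(18154 + 1) = 1/18155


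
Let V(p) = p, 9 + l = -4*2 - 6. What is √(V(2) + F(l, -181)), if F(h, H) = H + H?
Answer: 6*I*√10 ≈ 18.974*I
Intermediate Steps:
l = -23 (l = -9 + (-4*2 - 6) = -9 + (-8 - 6) = -9 - 14 = -23)
F(h, H) = 2*H
√(V(2) + F(l, -181)) = √(2 + 2*(-181)) = √(2 - 362) = √(-360) = 6*I*√10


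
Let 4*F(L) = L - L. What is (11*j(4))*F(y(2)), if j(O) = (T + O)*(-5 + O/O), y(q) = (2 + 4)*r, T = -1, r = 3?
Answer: 0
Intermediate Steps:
y(q) = 18 (y(q) = (2 + 4)*3 = 6*3 = 18)
F(L) = 0 (F(L) = (L - L)/4 = (¼)*0 = 0)
j(O) = 4 - 4*O (j(O) = (-1 + O)*(-5 + O/O) = (-1 + O)*(-5 + 1) = (-1 + O)*(-4) = 4 - 4*O)
(11*j(4))*F(y(2)) = (11*(4 - 4*4))*0 = (11*(4 - 16))*0 = (11*(-12))*0 = -132*0 = 0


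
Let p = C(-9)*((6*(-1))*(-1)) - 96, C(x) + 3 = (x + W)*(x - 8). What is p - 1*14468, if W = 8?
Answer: -14480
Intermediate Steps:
C(x) = -3 + (-8 + x)*(8 + x) (C(x) = -3 + (x + 8)*(x - 8) = -3 + (8 + x)*(-8 + x) = -3 + (-8 + x)*(8 + x))
p = -12 (p = (-67 + (-9)²)*((6*(-1))*(-1)) - 96 = (-67 + 81)*(-6*(-1)) - 96 = 14*6 - 96 = 84 - 96 = -12)
p - 1*14468 = -12 - 1*14468 = -12 - 14468 = -14480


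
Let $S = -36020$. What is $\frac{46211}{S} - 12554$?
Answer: $- \frac{452241291}{36020} \approx -12555.0$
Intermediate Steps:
$\frac{46211}{S} - 12554 = \frac{46211}{-36020} - 12554 = 46211 \left(- \frac{1}{36020}\right) - 12554 = - \frac{46211}{36020} - 12554 = - \frac{452241291}{36020}$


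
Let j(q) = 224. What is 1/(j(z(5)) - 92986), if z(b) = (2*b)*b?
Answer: -1/92762 ≈ -1.0780e-5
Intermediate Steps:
z(b) = 2*b²
1/(j(z(5)) - 92986) = 1/(224 - 92986) = 1/(-92762) = -1/92762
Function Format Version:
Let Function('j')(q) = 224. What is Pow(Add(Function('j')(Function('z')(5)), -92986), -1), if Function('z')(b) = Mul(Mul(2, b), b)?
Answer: Rational(-1, 92762) ≈ -1.0780e-5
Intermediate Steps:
Function('z')(b) = Mul(2, Pow(b, 2))
Pow(Add(Function('j')(Function('z')(5)), -92986), -1) = Pow(Add(224, -92986), -1) = Pow(-92762, -1) = Rational(-1, 92762)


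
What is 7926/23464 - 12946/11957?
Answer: -104496881/140279524 ≈ -0.74492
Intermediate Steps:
7926/23464 - 12946/11957 = 7926*(1/23464) - 12946*1/11957 = 3963/11732 - 12946/11957 = -104496881/140279524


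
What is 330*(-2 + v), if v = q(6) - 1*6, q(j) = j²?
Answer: 9240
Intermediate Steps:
v = 30 (v = 6² - 1*6 = 36 - 6 = 30)
330*(-2 + v) = 330*(-2 + 30) = 330*28 = 9240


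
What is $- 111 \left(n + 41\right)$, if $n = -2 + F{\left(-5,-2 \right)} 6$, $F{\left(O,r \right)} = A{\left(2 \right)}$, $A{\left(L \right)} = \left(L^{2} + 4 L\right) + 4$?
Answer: $-14985$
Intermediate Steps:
$A{\left(L \right)} = 4 + L^{2} + 4 L$
$F{\left(O,r \right)} = 16$ ($F{\left(O,r \right)} = 4 + 2^{2} + 4 \cdot 2 = 4 + 4 + 8 = 16$)
$n = 94$ ($n = -2 + 16 \cdot 6 = -2 + 96 = 94$)
$- 111 \left(n + 41\right) = - 111 \left(94 + 41\right) = \left(-111\right) 135 = -14985$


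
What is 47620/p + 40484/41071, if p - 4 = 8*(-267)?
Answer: -467372283/21890843 ≈ -21.350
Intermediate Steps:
p = -2132 (p = 4 + 8*(-267) = 4 - 2136 = -2132)
47620/p + 40484/41071 = 47620/(-2132) + 40484/41071 = 47620*(-1/2132) + 40484*(1/41071) = -11905/533 + 40484/41071 = -467372283/21890843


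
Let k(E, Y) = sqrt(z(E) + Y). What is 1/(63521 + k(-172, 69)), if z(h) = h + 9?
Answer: 63521/4034917535 - I*sqrt(94)/4034917535 ≈ 1.5743e-5 - 2.4029e-9*I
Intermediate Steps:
z(h) = 9 + h
k(E, Y) = sqrt(9 + E + Y) (k(E, Y) = sqrt((9 + E) + Y) = sqrt(9 + E + Y))
1/(63521 + k(-172, 69)) = 1/(63521 + sqrt(9 - 172 + 69)) = 1/(63521 + sqrt(-94)) = 1/(63521 + I*sqrt(94))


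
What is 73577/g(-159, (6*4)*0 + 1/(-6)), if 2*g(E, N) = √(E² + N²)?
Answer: 882924*√910117/910117 ≈ 925.50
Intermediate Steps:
g(E, N) = √(E² + N²)/2
73577/g(-159, (6*4)*0 + 1/(-6)) = 73577/((√((-159)² + ((6*4)*0 + 1/(-6))²)/2)) = 73577/((√(25281 + (24*0 - ⅙)²)/2)) = 73577/((√(25281 + (0 - ⅙)²)/2)) = 73577/((√(25281 + (-⅙)²)/2)) = 73577/((√(25281 + 1/36)/2)) = 73577/((√(910117/36)/2)) = 73577/(((√910117/6)/2)) = 73577/((√910117/12)) = 73577*(12*√910117/910117) = 882924*√910117/910117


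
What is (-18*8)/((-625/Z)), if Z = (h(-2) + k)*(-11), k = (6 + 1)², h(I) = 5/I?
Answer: -73656/625 ≈ -117.85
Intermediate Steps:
k = 49 (k = 7² = 49)
Z = -1023/2 (Z = (5/(-2) + 49)*(-11) = (5*(-½) + 49)*(-11) = (-5/2 + 49)*(-11) = (93/2)*(-11) = -1023/2 ≈ -511.50)
(-18*8)/((-625/Z)) = (-18*8)/((-625/(-1023/2))) = -144/((-625*(-2/1023))) = -144/1250/1023 = -144*1023/1250 = -73656/625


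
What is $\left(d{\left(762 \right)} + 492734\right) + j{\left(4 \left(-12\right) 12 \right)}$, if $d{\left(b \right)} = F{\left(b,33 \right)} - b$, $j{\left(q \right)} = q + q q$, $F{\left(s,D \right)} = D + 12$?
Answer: $823217$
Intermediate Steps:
$F{\left(s,D \right)} = 12 + D$
$j{\left(q \right)} = q + q^{2}$
$d{\left(b \right)} = 45 - b$ ($d{\left(b \right)} = \left(12 + 33\right) - b = 45 - b$)
$\left(d{\left(762 \right)} + 492734\right) + j{\left(4 \left(-12\right) 12 \right)} = \left(\left(45 - 762\right) + 492734\right) + 4 \left(-12\right) 12 \left(1 + 4 \left(-12\right) 12\right) = \left(\left(45 - 762\right) + 492734\right) + \left(-48\right) 12 \left(1 - 576\right) = \left(-717 + 492734\right) - 576 \left(1 - 576\right) = 492017 - -331200 = 492017 + 331200 = 823217$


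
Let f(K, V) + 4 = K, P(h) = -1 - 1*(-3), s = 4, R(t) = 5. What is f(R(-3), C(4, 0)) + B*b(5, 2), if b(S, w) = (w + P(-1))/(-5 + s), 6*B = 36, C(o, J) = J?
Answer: -23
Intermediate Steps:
P(h) = 2 (P(h) = -1 + 3 = 2)
f(K, V) = -4 + K
B = 6 (B = (1/6)*36 = 6)
b(S, w) = -2 - w (b(S, w) = (w + 2)/(-5 + 4) = (2 + w)/(-1) = (2 + w)*(-1) = -2 - w)
f(R(-3), C(4, 0)) + B*b(5, 2) = (-4 + 5) + 6*(-2 - 1*2) = 1 + 6*(-2 - 2) = 1 + 6*(-4) = 1 - 24 = -23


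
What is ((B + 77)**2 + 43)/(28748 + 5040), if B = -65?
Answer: 187/33788 ≈ 0.0055345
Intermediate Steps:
((B + 77)**2 + 43)/(28748 + 5040) = ((-65 + 77)**2 + 43)/(28748 + 5040) = (12**2 + 43)/33788 = (144 + 43)*(1/33788) = 187*(1/33788) = 187/33788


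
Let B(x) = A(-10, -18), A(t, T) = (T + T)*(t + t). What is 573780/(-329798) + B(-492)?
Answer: 118440390/164899 ≈ 718.26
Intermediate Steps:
A(t, T) = 4*T*t (A(t, T) = (2*T)*(2*t) = 4*T*t)
B(x) = 720 (B(x) = 4*(-18)*(-10) = 720)
573780/(-329798) + B(-492) = 573780/(-329798) + 720 = 573780*(-1/329798) + 720 = -286890/164899 + 720 = 118440390/164899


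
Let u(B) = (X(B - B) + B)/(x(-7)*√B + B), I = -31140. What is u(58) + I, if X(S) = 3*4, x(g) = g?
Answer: -280190/9 + 245*√58/261 ≈ -31125.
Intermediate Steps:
X(S) = 12
u(B) = (12 + B)/(B - 7*√B) (u(B) = (12 + B)/(-7*√B + B) = (12 + B)/(B - 7*√B))
u(58) + I = (12 + 58)/(58 - 7*√58) - 31140 = 70/(58 - 7*√58) - 31140 = -31140 + 70/(58 - 7*√58)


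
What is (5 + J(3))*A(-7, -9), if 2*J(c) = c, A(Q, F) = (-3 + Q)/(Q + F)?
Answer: 65/16 ≈ 4.0625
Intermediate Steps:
A(Q, F) = (-3 + Q)/(F + Q)
J(c) = c/2
(5 + J(3))*A(-7, -9) = (5 + (½)*3)*((-3 - 7)/(-9 - 7)) = (5 + 3/2)*(-10/(-16)) = 13*(-1/16*(-10))/2 = (13/2)*(5/8) = 65/16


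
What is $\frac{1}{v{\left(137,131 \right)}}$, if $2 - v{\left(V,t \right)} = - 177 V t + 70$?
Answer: $\frac{1}{3176551} \approx 3.1481 \cdot 10^{-7}$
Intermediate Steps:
$v{\left(V,t \right)} = -68 + 177 V t$ ($v{\left(V,t \right)} = 2 - \left(- 177 V t + 70\right) = 2 - \left(70 - 177 V t\right) = 2 + \left(-70 + 177 V t\right) = -68 + 177 V t$)
$\frac{1}{v{\left(137,131 \right)}} = \frac{1}{-68 + 177 \cdot 137 \cdot 131} = \frac{1}{-68 + 3176619} = \frac{1}{3176551}$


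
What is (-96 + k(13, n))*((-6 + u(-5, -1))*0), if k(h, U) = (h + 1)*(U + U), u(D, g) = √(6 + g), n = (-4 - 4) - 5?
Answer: 0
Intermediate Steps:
n = -13 (n = -8 - 5 = -13)
k(h, U) = 2*U*(1 + h) (k(h, U) = (1 + h)*(2*U) = 2*U*(1 + h))
(-96 + k(13, n))*((-6 + u(-5, -1))*0) = (-96 + 2*(-13)*(1 + 13))*((-6 + √(6 - 1))*0) = (-96 + 2*(-13)*14)*((-6 + √5)*0) = (-96 - 364)*0 = -460*0 = 0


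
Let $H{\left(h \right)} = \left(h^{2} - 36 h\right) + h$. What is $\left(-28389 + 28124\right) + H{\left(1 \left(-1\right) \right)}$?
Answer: $-229$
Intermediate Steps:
$H{\left(h \right)} = h^{2} - 35 h$
$\left(-28389 + 28124\right) + H{\left(1 \left(-1\right) \right)} = \left(-28389 + 28124\right) + 1 \left(-1\right) \left(-35 + 1 \left(-1\right)\right) = -265 - \left(-35 - 1\right) = -265 - -36 = -265 + 36 = -229$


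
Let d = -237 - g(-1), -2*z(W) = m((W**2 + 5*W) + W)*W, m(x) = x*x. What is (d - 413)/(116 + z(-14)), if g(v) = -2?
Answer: -54/7327 ≈ -0.0073700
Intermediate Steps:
m(x) = x**2
z(W) = -W*(W**2 + 6*W)**2/2 (z(W) = -((W**2 + 5*W) + W)**2*W/2 = -(W**2 + 6*W)**2*W/2 = -W*(W**2 + 6*W)**2/2)
d = -235 (d = -237 - 1*(-2) = -237 + 2 = -235)
(d - 413)/(116 + z(-14)) = (-235 - 413)/(116 - 1/2*(-14)**3*(6 - 14)**2) = -648/(116 - 1/2*(-2744)*(-8)**2) = -648/(116 - 1/2*(-2744)*64) = -648/(116 + 87808) = -648/87924 = -648*1/87924 = -54/7327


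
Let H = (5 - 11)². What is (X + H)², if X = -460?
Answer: 179776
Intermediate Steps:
H = 36 (H = (-6)² = 36)
(X + H)² = (-460 + 36)² = (-424)² = 179776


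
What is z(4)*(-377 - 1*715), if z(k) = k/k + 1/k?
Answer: -1365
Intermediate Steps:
z(k) = 1 + 1/k
z(4)*(-377 - 1*715) = ((1 + 4)/4)*(-377 - 1*715) = ((¼)*5)*(-377 - 715) = (5/4)*(-1092) = -1365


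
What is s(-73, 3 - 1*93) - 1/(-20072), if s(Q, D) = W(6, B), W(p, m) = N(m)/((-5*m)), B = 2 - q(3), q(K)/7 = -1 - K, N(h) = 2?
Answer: -19997/1505400 ≈ -0.013284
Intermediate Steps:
q(K) = -7 - 7*K (q(K) = 7*(-1 - K) = -7 - 7*K)
B = 30 (B = 2 - (-7 - 7*3) = 2 - (-7 - 21) = 2 - 1*(-28) = 2 + 28 = 30)
W(p, m) = -2/(5*m) (W(p, m) = 2/((-5*m)) = 2*(-1/(5*m)) = -2/(5*m))
s(Q, D) = -1/75 (s(Q, D) = -2/5/30 = -2/5*1/30 = -1/75)
s(-73, 3 - 1*93) - 1/(-20072) = -1/75 - 1/(-20072) = -1/75 - 1*(-1/20072) = -1/75 + 1/20072 = -19997/1505400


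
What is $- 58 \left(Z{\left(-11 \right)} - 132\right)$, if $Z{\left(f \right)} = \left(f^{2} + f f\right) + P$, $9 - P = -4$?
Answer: $-7134$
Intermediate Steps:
$P = 13$ ($P = 9 - -4 = 9 + 4 = 13$)
$Z{\left(f \right)} = 13 + 2 f^{2}$ ($Z{\left(f \right)} = \left(f^{2} + f f\right) + 13 = \left(f^{2} + f^{2}\right) + 13 = 2 f^{2} + 13 = 13 + 2 f^{2}$)
$- 58 \left(Z{\left(-11 \right)} - 132\right) = - 58 \left(\left(13 + 2 \left(-11\right)^{2}\right) - 132\right) = - 58 \left(\left(13 + 2 \cdot 121\right) - 132\right) = - 58 \left(\left(13 + 242\right) - 132\right) = - 58 \left(255 - 132\right) = \left(-58\right) 123 = -7134$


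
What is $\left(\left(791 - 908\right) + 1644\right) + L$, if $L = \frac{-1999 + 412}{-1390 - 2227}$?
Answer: $\frac{5524746}{3617} \approx 1527.4$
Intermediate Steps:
$L = \frac{1587}{3617}$ ($L = - \frac{1587}{-3617} = \left(-1587\right) \left(- \frac{1}{3617}\right) = \frac{1587}{3617} \approx 0.43876$)
$\left(\left(791 - 908\right) + 1644\right) + L = \left(\left(791 - 908\right) + 1644\right) + \frac{1587}{3617} = \left(-117 + 1644\right) + \frac{1587}{3617} = 1527 + \frac{1587}{3617} = \frac{5524746}{3617}$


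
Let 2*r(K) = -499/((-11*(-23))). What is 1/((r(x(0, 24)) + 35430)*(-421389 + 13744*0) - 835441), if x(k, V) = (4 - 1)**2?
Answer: -506/7554697468655 ≈ -6.6978e-11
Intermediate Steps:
x(k, V) = 9 (x(k, V) = 3**2 = 9)
r(K) = -499/506 (r(K) = (-499/((-11*(-23))))/2 = (-499/253)/2 = (-499*1/253)/2 = (1/2)*(-499/253) = -499/506)
1/((r(x(0, 24)) + 35430)*(-421389 + 13744*0) - 835441) = 1/((-499/506 + 35430)*(-421389 + 13744*0) - 835441) = 1/(17927081*(-421389 + 0)/506 - 835441) = 1/((17927081/506)*(-421389) - 835441) = 1/(-7554274735509/506 - 835441) = 1/(-7554697468655/506) = -506/7554697468655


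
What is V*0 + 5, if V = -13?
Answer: 5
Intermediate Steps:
V*0 + 5 = -13*0 + 5 = 0 + 5 = 5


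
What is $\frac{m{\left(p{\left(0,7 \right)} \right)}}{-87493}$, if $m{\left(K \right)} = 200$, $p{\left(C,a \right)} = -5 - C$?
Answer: $- \frac{200}{87493} \approx -0.0022859$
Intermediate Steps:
$\frac{m{\left(p{\left(0,7 \right)} \right)}}{-87493} = \frac{200}{-87493} = 200 \left(- \frac{1}{87493}\right) = - \frac{200}{87493}$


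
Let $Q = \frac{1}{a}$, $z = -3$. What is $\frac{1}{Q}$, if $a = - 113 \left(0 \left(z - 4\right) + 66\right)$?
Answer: $-7458$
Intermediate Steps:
$a = -7458$ ($a = - 113 \left(0 \left(-3 - 4\right) + 66\right) = - 113 \left(0 \left(-7\right) + 66\right) = - 113 \left(0 + 66\right) = \left(-113\right) 66 = -7458$)
$Q = - \frac{1}{7458}$ ($Q = \frac{1}{-7458} = - \frac{1}{7458} \approx -0.00013408$)
$\frac{1}{Q} = \frac{1}{- \frac{1}{7458}} = -7458$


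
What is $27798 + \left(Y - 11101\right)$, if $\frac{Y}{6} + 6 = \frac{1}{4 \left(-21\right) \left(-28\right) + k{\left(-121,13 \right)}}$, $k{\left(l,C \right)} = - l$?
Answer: $\frac{41202659}{2473} \approx 16661.0$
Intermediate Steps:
$Y = - \frac{89022}{2473}$ ($Y = -36 + \frac{6}{4 \left(-21\right) \left(-28\right) - -121} = -36 + \frac{6}{\left(-84\right) \left(-28\right) + 121} = -36 + \frac{6}{2352 + 121} = -36 + \frac{6}{2473} = - \frac{89022}{2473} \approx -35.998$)
$27798 + \left(Y - 11101\right) = 27798 - \frac{27541795}{2473} = \frac{41202659}{2473}$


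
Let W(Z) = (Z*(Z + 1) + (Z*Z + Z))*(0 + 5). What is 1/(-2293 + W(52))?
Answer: 1/25267 ≈ 3.9577e-5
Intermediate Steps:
W(Z) = 5*Z + 5*Z² + 5*Z*(1 + Z) (W(Z) = (Z*(1 + Z) + (Z² + Z))*5 = (Z*(1 + Z) + (Z + Z²))*5 = (Z + Z² + Z*(1 + Z))*5 = 5*Z + 5*Z² + 5*Z*(1 + Z))
1/(-2293 + W(52)) = 1/(-2293 + 10*52*(1 + 52)) = 1/(-2293 + 10*52*53) = 1/(-2293 + 27560) = 1/25267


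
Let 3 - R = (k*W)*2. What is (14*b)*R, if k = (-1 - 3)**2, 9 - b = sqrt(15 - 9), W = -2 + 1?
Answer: 4410 - 490*sqrt(6) ≈ 3209.8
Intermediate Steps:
W = -1
b = 9 - sqrt(6) (b = 9 - sqrt(15 - 9) = 9 - sqrt(6) ≈ 6.5505)
k = 16 (k = (-4)**2 = 16)
R = 35 (R = 3 - 16*(-1)*2 = 3 - (-16)*2 = 3 - 1*(-32) = 3 + 32 = 35)
(14*b)*R = (14*(9 - sqrt(6)))*35 = (126 - 14*sqrt(6))*35 = 4410 - 490*sqrt(6)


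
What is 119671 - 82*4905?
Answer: -282539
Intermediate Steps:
119671 - 82*4905 = 119671 - 402210 = -282539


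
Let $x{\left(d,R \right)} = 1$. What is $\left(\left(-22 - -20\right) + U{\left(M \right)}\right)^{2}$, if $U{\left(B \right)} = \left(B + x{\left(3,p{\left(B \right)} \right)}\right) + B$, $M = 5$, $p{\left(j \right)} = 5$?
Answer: $81$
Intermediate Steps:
$U{\left(B \right)} = 1 + 2 B$ ($U{\left(B \right)} = \left(B + 1\right) + B = \left(1 + B\right) + B = 1 + 2 B$)
$\left(\left(-22 - -20\right) + U{\left(M \right)}\right)^{2} = \left(\left(-22 - -20\right) + \left(1 + 2 \cdot 5\right)\right)^{2} = \left(\left(-22 + 20\right) + \left(1 + 10\right)\right)^{2} = \left(-2 + 11\right)^{2} = 9^{2} = 81$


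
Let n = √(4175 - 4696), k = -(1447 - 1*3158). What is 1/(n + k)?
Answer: 1711/2928042 - I*√521/2928042 ≈ 0.00058435 - 7.7955e-6*I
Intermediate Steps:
k = 1711 (k = -(1447 - 3158) = -1*(-1711) = 1711)
n = I*√521 (n = √(-521) = I*√521 ≈ 22.825*I)
1/(n + k) = 1/(I*√521 + 1711) = 1/(1711 + I*√521)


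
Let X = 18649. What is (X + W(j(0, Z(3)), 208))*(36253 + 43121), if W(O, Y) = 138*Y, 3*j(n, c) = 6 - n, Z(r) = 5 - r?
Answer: 3758597022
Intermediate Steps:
j(n, c) = 2 - n/3 (j(n, c) = (6 - n)/3 = 2 - n/3)
(X + W(j(0, Z(3)), 208))*(36253 + 43121) = (18649 + 138*208)*(36253 + 43121) = (18649 + 28704)*79374 = 47353*79374 = 3758597022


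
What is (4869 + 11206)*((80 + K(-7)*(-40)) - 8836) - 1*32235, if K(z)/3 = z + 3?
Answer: -133068935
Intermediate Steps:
K(z) = 9 + 3*z (K(z) = 3*(z + 3) = 3*(3 + z) = 9 + 3*z)
(4869 + 11206)*((80 + K(-7)*(-40)) - 8836) - 1*32235 = (4869 + 11206)*((80 + (9 + 3*(-7))*(-40)) - 8836) - 1*32235 = 16075*((80 + (9 - 21)*(-40)) - 8836) - 32235 = 16075*((80 - 12*(-40)) - 8836) - 32235 = 16075*((80 + 480) - 8836) - 32235 = 16075*(560 - 8836) - 32235 = 16075*(-8276) - 32235 = -133036700 - 32235 = -133068935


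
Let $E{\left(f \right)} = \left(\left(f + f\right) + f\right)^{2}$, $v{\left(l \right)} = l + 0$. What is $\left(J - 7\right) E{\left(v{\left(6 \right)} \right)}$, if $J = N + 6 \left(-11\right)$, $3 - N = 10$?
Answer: $-25920$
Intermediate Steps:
$v{\left(l \right)} = l$
$N = -7$ ($N = 3 - 10 = -7$)
$J = -73$ ($J = -7 + 6 \left(-11\right) = -7 - 66 = -73$)
$E{\left(f \right)} = 9 f^{2}$ ($E{\left(f \right)} = \left(2 f + f\right)^{2} = \left(3 f\right)^{2} = 9 f^{2}$)
$\left(J - 7\right) E{\left(v{\left(6 \right)} \right)} = \left(-73 - 7\right) 9 \cdot 6^{2} = - 80 \cdot 9 \cdot 36 = \left(-80\right) 324 = -25920$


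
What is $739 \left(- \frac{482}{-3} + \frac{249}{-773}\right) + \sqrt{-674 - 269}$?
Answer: $\frac{274789021}{2319} + i \sqrt{943} \approx 1.1849 \cdot 10^{5} + 30.708 i$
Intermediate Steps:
$739 \left(- \frac{482}{-3} + \frac{249}{-773}\right) + \sqrt{-674 - 269} = 739 \left(\left(-482\right) \left(- \frac{1}{3}\right) + 249 \left(- \frac{1}{773}\right)\right) + \sqrt{-943} = 739 \left(\frac{482}{3} - \frac{249}{773}\right) + i \sqrt{943} = 739 \cdot \frac{371839}{2319} + i \sqrt{943} = \frac{274789021}{2319} + i \sqrt{943}$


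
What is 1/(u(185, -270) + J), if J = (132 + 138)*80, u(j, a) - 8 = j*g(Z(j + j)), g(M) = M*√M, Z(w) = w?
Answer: -73/5855175741 + 25*√370/632991972 ≈ 7.4723e-7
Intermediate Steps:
g(M) = M^(3/2)
u(j, a) = 8 + 2*√2*j^(5/2) (u(j, a) = 8 + j*(j + j)^(3/2) = 8 + j*(2*j)^(3/2) = 8 + j*(2*√2*j^(3/2)) = 8 + 2*√2*j^(5/2))
J = 21600 (J = 270*80 = 21600)
1/(u(185, -270) + J) = 1/((8 + 2*√2*185^(5/2)) + 21600) = 1/((8 + 2*√2*(34225*√185)) + 21600) = 1/((8 + 68450*√370) + 21600) = 1/(21608 + 68450*√370)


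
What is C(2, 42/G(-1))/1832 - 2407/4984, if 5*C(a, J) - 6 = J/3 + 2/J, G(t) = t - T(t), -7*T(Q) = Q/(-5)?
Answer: -2464446281/5093211900 ≈ -0.48387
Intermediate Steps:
T(Q) = Q/35 (T(Q) = -Q/(7*(-5)) = -Q*(-1)/(7*5) = -(-1)*Q/35 = Q/35)
G(t) = 34*t/35 (G(t) = t - t/35 = 34*t/35)
C(a, J) = 6/5 + J/15 + 2/(5*J) (C(a, J) = 6/5 + (J/3 + 2/J)/5 = 6/5 + (2/J + J/3)/5 = 6/5 + (J/15 + 2/(5*J)) = 6/5 + J/15 + 2/(5*J))
C(2, 42/G(-1))/1832 - 2407/4984 = ((6 + (42/(((34/35)*(-1))))*(18 + 42/(((34/35)*(-1)))))/(15*((42/(((34/35)*(-1)))))))/1832 - 2407/4984 = ((6 + (42/(-34/35))*(18 + 42/(-34/35)))/(15*((42/(-34/35)))))*(1/1832) - 2407*1/4984 = ((6 + (42*(-35/34))*(18 + 42*(-35/34)))/(15*((42*(-35/34)))))*(1/1832) - 2407/4984 = ((6 - 735*(18 - 735/17)/17)/(15*(-735/17)))*(1/1832) - 2407/4984 = ((1/15)*(-17/735)*(6 - 735/17*(-429/17)))*(1/1832) - 2407/4984 = ((1/15)*(-17/735)*(6 + 315315/289))*(1/1832) - 2407/4984 = ((1/15)*(-17/735)*(317049/289))*(1/1832) - 2407/4984 = -105683/62475*1/1832 - 2407/4984 = -105683/114454200 - 2407/4984 = -2464446281/5093211900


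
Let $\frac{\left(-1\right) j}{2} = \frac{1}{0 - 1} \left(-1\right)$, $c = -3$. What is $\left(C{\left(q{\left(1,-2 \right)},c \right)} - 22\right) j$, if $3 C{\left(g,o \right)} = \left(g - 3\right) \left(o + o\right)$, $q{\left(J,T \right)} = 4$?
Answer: $48$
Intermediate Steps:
$C{\left(g,o \right)} = \frac{2 o \left(-3 + g\right)}{3}$ ($C{\left(g,o \right)} = \frac{\left(g - 3\right) \left(o + o\right)}{3} = \frac{\left(-3 + g\right) 2 o}{3} = \frac{2 o \left(-3 + g\right)}{3}$)
$j = -2$ ($j = - 2 \frac{1}{0 - 1} \left(-1\right) = - 2 \frac{1}{-1} \left(-1\right) = - 2 \left(\left(-1\right) \left(-1\right)\right) = \left(-2\right) 1 = -2$)
$\left(C{\left(q{\left(1,-2 \right)},c \right)} - 22\right) j = \left(\frac{2}{3} \left(-3\right) \left(-3 + 4\right) - 22\right) \left(-2\right) = \left(\frac{2}{3} \left(-3\right) 1 - 22\right) \left(-2\right) = \left(-2 - 22\right) \left(-2\right) = \left(-24\right) \left(-2\right) = 48$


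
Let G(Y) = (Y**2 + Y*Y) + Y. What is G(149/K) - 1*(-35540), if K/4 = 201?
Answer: 11486894419/323208 ≈ 35540.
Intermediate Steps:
K = 804 (K = 4*201 = 804)
G(Y) = Y + 2*Y**2 (G(Y) = (Y**2 + Y**2) + Y = 2*Y**2 + Y = Y + 2*Y**2)
G(149/K) - 1*(-35540) = (149/804)*(1 + 2*(149/804)) - 1*(-35540) = (149*(1/804))*(1 + 2*(149*(1/804))) + 35540 = 149*(1 + 2*(149/804))/804 + 35540 = 149*(1 + 149/402)/804 + 35540 = (149/804)*(551/402) + 35540 = 82099/323208 + 35540 = 11486894419/323208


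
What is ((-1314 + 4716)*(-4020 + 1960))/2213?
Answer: -7008120/2213 ≈ -3166.8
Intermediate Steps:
((-1314 + 4716)*(-4020 + 1960))/2213 = (3402*(-2060))*(1/2213) = -7008120*1/2213 = -7008120/2213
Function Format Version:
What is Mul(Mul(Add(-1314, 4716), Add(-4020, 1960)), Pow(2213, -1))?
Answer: Rational(-7008120, 2213) ≈ -3166.8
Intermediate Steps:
Mul(Mul(Add(-1314, 4716), Add(-4020, 1960)), Pow(2213, -1)) = Mul(Mul(3402, -2060), Rational(1, 2213)) = Mul(-7008120, Rational(1, 2213)) = Rational(-7008120, 2213)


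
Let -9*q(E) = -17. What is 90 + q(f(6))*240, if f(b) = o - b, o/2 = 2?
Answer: 1630/3 ≈ 543.33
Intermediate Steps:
o = 4 (o = 2*2 = 4)
f(b) = 4 - b
q(E) = 17/9 (q(E) = -⅑*(-17) = 17/9)
90 + q(f(6))*240 = 90 + (17/9)*240 = 90 + 1360/3 = 1630/3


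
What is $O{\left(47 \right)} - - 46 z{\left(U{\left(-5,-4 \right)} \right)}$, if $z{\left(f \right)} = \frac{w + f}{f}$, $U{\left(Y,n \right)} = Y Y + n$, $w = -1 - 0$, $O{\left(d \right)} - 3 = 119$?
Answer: $\frac{3482}{21} \approx 165.81$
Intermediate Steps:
$O{\left(d \right)} = 122$ ($O{\left(d \right)} = 3 + 119 = 122$)
$w = -1$ ($w = -1 + 0 = -1$)
$U{\left(Y,n \right)} = n + Y^{2}$ ($U{\left(Y,n \right)} = Y^{2} + n = n + Y^{2}$)
$z{\left(f \right)} = \frac{-1 + f}{f}$
$O{\left(47 \right)} - - 46 z{\left(U{\left(-5,-4 \right)} \right)} = 122 - - 46 \frac{-1 - \left(4 - \left(-5\right)^{2}\right)}{-4 + \left(-5\right)^{2}} = 122 - - 46 \frac{-1 + \left(-4 + 25\right)}{-4 + 25} = 122 - - 46 \frac{-1 + 21}{21} = 122 - - 46 \cdot \frac{1}{21} \cdot 20 = 122 - \left(-46\right) \frac{20}{21} = 122 - - \frac{920}{21} = 122 + \frac{920}{21} = \frac{3482}{21}$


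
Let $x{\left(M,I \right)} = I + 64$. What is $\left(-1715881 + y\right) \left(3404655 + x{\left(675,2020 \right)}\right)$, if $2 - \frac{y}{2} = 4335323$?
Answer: $-35384172978497$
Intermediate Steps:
$x{\left(M,I \right)} = 64 + I$
$y = -8670642$ ($y = 4 - 8670646 = -8670642$)
$\left(-1715881 + y\right) \left(3404655 + x{\left(675,2020 \right)}\right) = \left(-1715881 - 8670642\right) \left(3404655 + \left(64 + 2020\right)\right) = - 10386523 \left(3404655 + 2084\right) = \left(-10386523\right) 3406739 = -35384172978497$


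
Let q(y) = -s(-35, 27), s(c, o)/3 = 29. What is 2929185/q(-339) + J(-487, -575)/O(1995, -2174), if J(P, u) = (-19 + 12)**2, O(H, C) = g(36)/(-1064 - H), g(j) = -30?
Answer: -24945011/870 ≈ -28672.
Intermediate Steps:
s(c, o) = 87 (s(c, o) = 3*29 = 87)
O(H, C) = -30/(-1064 - H)
q(y) = -87 (q(y) = -1*87 = -87)
J(P, u) = 49 (J(P, u) = (-7)**2 = 49)
2929185/q(-339) + J(-487, -575)/O(1995, -2174) = 2929185/(-87) + 49/((30/(1064 + 1995))) = 2929185*(-1/87) + 49/((30/3059)) = -976395/29 + 49/((30*(1/3059))) = -976395/29 + 49/(30/3059) = -976395/29 + 49*(3059/30) = -976395/29 + 149891/30 = -24945011/870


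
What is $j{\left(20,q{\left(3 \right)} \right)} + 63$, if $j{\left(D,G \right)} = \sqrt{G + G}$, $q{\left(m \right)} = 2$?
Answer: $65$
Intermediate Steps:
$j{\left(D,G \right)} = \sqrt{2} \sqrt{G}$ ($j{\left(D,G \right)} = \sqrt{2 G} = \sqrt{2} \sqrt{G}$)
$j{\left(20,q{\left(3 \right)} \right)} + 63 = \sqrt{2} \sqrt{2} + 63 = 2 + 63 = 65$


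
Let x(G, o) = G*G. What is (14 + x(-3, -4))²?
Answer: 529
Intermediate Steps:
x(G, o) = G²
(14 + x(-3, -4))² = (14 + (-3)²)² = (14 + 9)² = 23² = 529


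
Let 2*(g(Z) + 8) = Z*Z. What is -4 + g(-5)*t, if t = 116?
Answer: 518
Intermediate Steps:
g(Z) = -8 + Z**2/2 (g(Z) = -8 + (Z*Z)/2 = -8 + Z**2/2)
-4 + g(-5)*t = -4 + (-8 + (1/2)*(-5)**2)*116 = -4 + (-8 + (1/2)*25)*116 = -4 + (-8 + 25/2)*116 = -4 + (9/2)*116 = -4 + 522 = 518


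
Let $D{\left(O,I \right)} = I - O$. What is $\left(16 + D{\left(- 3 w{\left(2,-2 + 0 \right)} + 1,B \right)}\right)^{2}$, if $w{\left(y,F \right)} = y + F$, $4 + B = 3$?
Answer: $196$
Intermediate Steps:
$B = -1$ ($B = -4 + 3 = -1$)
$w{\left(y,F \right)} = F + y$
$\left(16 + D{\left(- 3 w{\left(2,-2 + 0 \right)} + 1,B \right)}\right)^{2} = \left(16 - \left(2 - 3 \left(\left(-2 + 0\right) + 2\right)\right)\right)^{2} = \left(16 - \left(2 - 3 \left(-2 + 2\right)\right)\right)^{2} = \left(16 - \left(2 + 0\right)\right)^{2} = \left(16 - 2\right)^{2} = 14^{2} = 196$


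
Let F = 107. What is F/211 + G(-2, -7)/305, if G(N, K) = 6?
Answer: 33901/64355 ≈ 0.52678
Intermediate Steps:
F/211 + G(-2, -7)/305 = 107/211 + 6/305 = 33901/64355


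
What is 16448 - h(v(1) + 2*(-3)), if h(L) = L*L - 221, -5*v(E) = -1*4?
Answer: 416049/25 ≈ 16642.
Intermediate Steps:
v(E) = 4/5 (v(E) = -(-1)*4/5 = -1/5*(-4) = 4/5)
h(L) = -221 + L**2 (h(L) = L**2 - 221 = -221 + L**2)
16448 - h(v(1) + 2*(-3)) = 16448 - (-221 + (4/5 + 2*(-3))**2) = 16448 - (-221 + (4/5 - 6)**2) = 16448 - (-221 + (-26/5)**2) = 16448 - (-221 + 676/25) = 16448 - 1*(-4849/25) = 16448 + 4849/25 = 416049/25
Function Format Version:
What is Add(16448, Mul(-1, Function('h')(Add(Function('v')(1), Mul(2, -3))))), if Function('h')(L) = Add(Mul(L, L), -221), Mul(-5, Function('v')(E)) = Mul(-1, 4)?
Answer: Rational(416049, 25) ≈ 16642.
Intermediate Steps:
Function('v')(E) = Rational(4, 5) (Function('v')(E) = Mul(Rational(-1, 5), Mul(-1, 4)) = Mul(Rational(-1, 5), -4) = Rational(4, 5))
Function('h')(L) = Add(-221, Pow(L, 2)) (Function('h')(L) = Add(Pow(L, 2), -221) = Add(-221, Pow(L, 2)))
Add(16448, Mul(-1, Function('h')(Add(Function('v')(1), Mul(2, -3))))) = Add(16448, Mul(-1, Add(-221, Pow(Add(Rational(4, 5), Mul(2, -3)), 2)))) = Add(16448, Mul(-1, Add(-221, Pow(Add(Rational(4, 5), -6), 2)))) = Add(16448, Mul(-1, Add(-221, Pow(Rational(-26, 5), 2)))) = Add(16448, Mul(-1, Add(-221, Rational(676, 25)))) = Add(16448, Mul(-1, Rational(-4849, 25))) = Add(16448, Rational(4849, 25)) = Rational(416049, 25)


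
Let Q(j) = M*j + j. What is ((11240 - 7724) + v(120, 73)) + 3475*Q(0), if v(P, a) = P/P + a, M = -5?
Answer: 3590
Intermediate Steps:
v(P, a) = 1 + a
Q(j) = -4*j (Q(j) = -5*j + j = -4*j)
((11240 - 7724) + v(120, 73)) + 3475*Q(0) = ((11240 - 7724) + (1 + 73)) + 3475*(-4*0) = (3516 + 74) + 3475*0 = 3590 + 0 = 3590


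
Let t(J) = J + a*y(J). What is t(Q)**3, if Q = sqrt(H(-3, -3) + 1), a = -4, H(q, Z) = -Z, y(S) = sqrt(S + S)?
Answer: -216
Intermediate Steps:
y(S) = sqrt(2)*sqrt(S) (y(S) = sqrt(2*S) = sqrt(2)*sqrt(S))
Q = 2 (Q = sqrt(-1*(-3) + 1) = sqrt(3 + 1) = sqrt(4) = 2)
t(J) = J - 4*sqrt(2)*sqrt(J)
t(Q)**3 = (2 - 4*sqrt(2)*sqrt(2))**3 = (2 - 8)**3 = (-6)**3 = -216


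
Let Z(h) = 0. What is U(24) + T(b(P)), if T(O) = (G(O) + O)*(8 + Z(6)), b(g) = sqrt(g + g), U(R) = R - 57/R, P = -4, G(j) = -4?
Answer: -83/8 + 16*I*sqrt(2) ≈ -10.375 + 22.627*I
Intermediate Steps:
b(g) = sqrt(2)*sqrt(g) (b(g) = sqrt(2*g) = sqrt(2)*sqrt(g))
T(O) = -32 + 8*O (T(O) = (-4 + O)*(8 + 0) = (-4 + O)*8 = -32 + 8*O)
U(24) + T(b(P)) = (24 - 57/24) + (-32 + 8*(sqrt(2)*sqrt(-4))) = (24 - 57*1/24) + (-32 + 8*(sqrt(2)*(2*I))) = (24 - 19/8) + (-32 + 8*(2*I*sqrt(2))) = 173/8 + (-32 + 16*I*sqrt(2)) = -83/8 + 16*I*sqrt(2)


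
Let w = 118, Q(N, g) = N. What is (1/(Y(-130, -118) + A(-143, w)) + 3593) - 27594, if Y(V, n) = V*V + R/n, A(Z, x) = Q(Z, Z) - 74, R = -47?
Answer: -47249352523/1968641 ≈ -24001.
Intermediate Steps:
A(Z, x) = -74 + Z (A(Z, x) = Z - 74 = -74 + Z)
Y(V, n) = V² - 47/n (Y(V, n) = V*V - 47/n = V² - 47/n)
(1/(Y(-130, -118) + A(-143, w)) + 3593) - 27594 = (1/(((-130)² - 47/(-118)) + (-74 - 143)) + 3593) - 27594 = (1/((16900 - 47*(-1/118)) - 217) + 3593) - 27594 = (1/((16900 + 47/118) - 217) + 3593) - 27594 = (1/(1994247/118 - 217) + 3593) - 27594 = (1/(1968641/118) + 3593) - 27594 = (118/1968641 + 3593) - 27594 = 7073327231/1968641 - 27594 = -47249352523/1968641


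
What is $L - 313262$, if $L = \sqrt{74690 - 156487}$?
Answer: $-313262 + i \sqrt{81797} \approx -3.1326 \cdot 10^{5} + 286.0 i$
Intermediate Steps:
$L = i \sqrt{81797}$ ($L = \sqrt{-81797} = i \sqrt{81797} \approx 286.0 i$)
$L - 313262 = i \sqrt{81797} - 313262 = -313262 + i \sqrt{81797}$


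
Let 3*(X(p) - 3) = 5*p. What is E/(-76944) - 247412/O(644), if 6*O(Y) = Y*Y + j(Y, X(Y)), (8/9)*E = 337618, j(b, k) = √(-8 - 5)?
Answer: 3*(-168809*√13 + 120776153232*I)/(102592*(√13 - 414736*I)) ≈ -8.5156 + 3.1117e-5*I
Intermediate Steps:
X(p) = 3 + 5*p/3 (X(p) = 3 + (5*p)/3 = 3 + 5*p/3)
j(b, k) = I*√13 (j(b, k) = √(-13) = I*√13)
E = 1519281/4 (E = (9/8)*337618 = 1519281/4 ≈ 3.7982e+5)
O(Y) = Y²/6 + I*√13/6 (O(Y) = (Y*Y + I*√13)/6 = (Y² + I*√13)/6 = Y²/6 + I*√13/6)
E/(-76944) - 247412/O(644) = (1519281/4)/(-76944) - 247412/((⅙)*644² + I*√13/6) = (1519281/4)*(-1/76944) - 247412/((⅙)*414736 + I*√13/6) = -506427/102592 - 247412/(207368/3 + I*√13/6)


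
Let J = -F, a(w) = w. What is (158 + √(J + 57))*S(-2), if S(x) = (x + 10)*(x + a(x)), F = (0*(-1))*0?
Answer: -5056 - 32*√57 ≈ -5297.6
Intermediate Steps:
F = 0 (F = 0*0 = 0)
J = 0 (J = -1*0 = 0)
S(x) = 2*x*(10 + x) (S(x) = (x + 10)*(x + x) = (10 + x)*(2*x) = 2*x*(10 + x))
(158 + √(J + 57))*S(-2) = (158 + √(0 + 57))*(2*(-2)*(10 - 2)) = (158 + √57)*(2*(-2)*8) = (158 + √57)*(-32) = -5056 - 32*√57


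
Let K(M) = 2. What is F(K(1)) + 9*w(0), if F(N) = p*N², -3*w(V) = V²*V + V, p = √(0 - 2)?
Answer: 4*I*√2 ≈ 5.6569*I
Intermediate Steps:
p = I*√2 (p = √(-2) = I*√2 ≈ 1.4142*I)
w(V) = -V/3 - V³/3 (w(V) = -(V²*V + V)/3 = -(V³ + V)/3 = -(V + V³)/3 = -V/3 - V³/3)
F(N) = I*√2*N² (F(N) = (I*√2)*N² = I*√2*N²)
F(K(1)) + 9*w(0) = I*√2*2² + 9*(-⅓*0*(1 + 0²)) = I*√2*4 + 9*(-⅓*0*(1 + 0)) = 4*I*√2 + 9*(-⅓*0*1) = 4*I*√2 + 9*0 = 4*I*√2 + 0 = 4*I*√2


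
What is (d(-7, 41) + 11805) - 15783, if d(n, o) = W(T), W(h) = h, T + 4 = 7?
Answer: -3975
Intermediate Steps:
T = 3 (T = -4 + 7 = 3)
d(n, o) = 3
(d(-7, 41) + 11805) - 15783 = (3 + 11805) - 15783 = 11808 - 15783 = -3975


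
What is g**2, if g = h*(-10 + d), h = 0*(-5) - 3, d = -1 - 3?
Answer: 1764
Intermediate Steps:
d = -4
h = -3 (h = 0 - 3 = -3)
g = 42 (g = -3*(-10 - 4) = -3*(-14) = 42)
g**2 = 42**2 = 1764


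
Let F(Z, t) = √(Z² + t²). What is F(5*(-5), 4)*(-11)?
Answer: -11*√641 ≈ -278.50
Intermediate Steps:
F(5*(-5), 4)*(-11) = √((5*(-5))² + 4²)*(-11) = √((-25)² + 16)*(-11) = √(625 + 16)*(-11) = √641*(-11) = -11*√641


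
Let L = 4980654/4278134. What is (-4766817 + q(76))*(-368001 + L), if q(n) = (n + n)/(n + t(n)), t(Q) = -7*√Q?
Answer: 1608137554251755860/916743 - 349856135440*√19/916743 ≈ 1.7542e+12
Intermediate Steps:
q(n) = 2*n/(n - 7*√n) (q(n) = (n + n)/(n - 7*√n) = (2*n)/(n - 7*√n) = 2*n/(n - 7*√n))
L = 355761/305581 (L = 4980654*(1/4278134) = 355761/305581 ≈ 1.1642)
(-4766817 + q(76))*(-368001 + L) = (-4766817 + 2*76/(76 - 14*√19))*(-368001 + 355761/305581) = (-4766817 + 2*76/(76 - 14*√19))*(-112453757820/305581) = (-4766817 + 152/(76 - 14*√19))*(-112453757820/305581) = 536046484490258940/305581 - 17092971188640/(305581*(76 - 14*√19))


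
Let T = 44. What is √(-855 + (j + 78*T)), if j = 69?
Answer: 21*√6 ≈ 51.439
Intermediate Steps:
√(-855 + (j + 78*T)) = √(-855 + (69 + 78*44)) = √(-855 + (69 + 3432)) = √(-855 + 3501) = √2646 = 21*√6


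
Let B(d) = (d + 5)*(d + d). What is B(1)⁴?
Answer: 20736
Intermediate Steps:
B(d) = 2*d*(5 + d) (B(d) = (5 + d)*(2*d) = 2*d*(5 + d))
B(1)⁴ = (2*1*(5 + 1))⁴ = (2*1*6)⁴ = 12⁴ = 20736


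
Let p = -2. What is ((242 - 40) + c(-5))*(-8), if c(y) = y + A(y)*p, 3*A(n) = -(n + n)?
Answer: -4568/3 ≈ -1522.7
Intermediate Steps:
A(n) = -2*n/3 (A(n) = (-(n + n))/3 = (-2*n)/3 = -2*n/3)
c(y) = 7*y/3 (c(y) = y - 2*y/3*(-2) = y + 4*y/3 = 7*y/3)
((242 - 40) + c(-5))*(-8) = ((242 - 40) + (7/3)*(-5))*(-8) = (202 - 35/3)*(-8) = (571/3)*(-8) = -4568/3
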